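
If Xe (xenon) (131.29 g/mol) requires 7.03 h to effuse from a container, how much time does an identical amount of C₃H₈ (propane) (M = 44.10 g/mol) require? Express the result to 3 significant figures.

From Graham's law, t_C₃H₈/t_Xe = √(M_C₃H₈/M_Xe) = √(44.10/131.29) = √0.3359 = 0.5796.
So the time for C₃H₈ is 7.03 × 0.5796 = 4.07 h.

4.07 h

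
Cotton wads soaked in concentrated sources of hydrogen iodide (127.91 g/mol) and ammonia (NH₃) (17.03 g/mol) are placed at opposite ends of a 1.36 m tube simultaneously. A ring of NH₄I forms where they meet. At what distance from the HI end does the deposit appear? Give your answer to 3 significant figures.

The fronts meet when d_HI + d_NH₃ = L with d_HI/d_NH₃ = √(M_NH₃/M_HI) (Graham's law). Here √(M_NH₃/M_HI) = √(17.03/127.91) = 0.3649.
With d_HI + d_NH₃ = 1.36 m, d_NH₃ = 1.36/(1 + 0.3649) = 0.9964 m.
d_HI = 1.36 − 0.9964 = 0.364 m.

0.364 m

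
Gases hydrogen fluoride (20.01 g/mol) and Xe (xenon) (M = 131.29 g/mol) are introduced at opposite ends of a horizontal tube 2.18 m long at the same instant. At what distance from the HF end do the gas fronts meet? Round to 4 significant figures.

1.568 m

The fronts meet when d_HF + d_Xe = L with d_HF/d_Xe = √(M_Xe/M_HF) (Graham's law). Here √(M_Xe/M_HF) = √(131.29/20.01) = 2.561.
With d_HF + d_Xe = 2.18 m, d_Xe = 2.18/(1 + 2.561) = 0.6121 m.
d_HF = 2.18 − 0.6121 = 1.568 m.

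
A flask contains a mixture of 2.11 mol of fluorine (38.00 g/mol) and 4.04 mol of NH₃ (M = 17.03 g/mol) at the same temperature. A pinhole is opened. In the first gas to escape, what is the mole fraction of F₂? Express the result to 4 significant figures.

Effusion rate of each component ∝ n_i/√M_i (partial pressure × 1/√M).
Mole fraction of F₂ in the effusate = (n_F₂/√M_F₂) / (n_F₂/√M_F₂ + n_NH₃/√M_NH₃)
= (2.11/√38.00) / (2.11/√38.00 + 4.04/√17.03) = 0.3423/(0.3423 + 0.9790) = 0.2591.

0.2591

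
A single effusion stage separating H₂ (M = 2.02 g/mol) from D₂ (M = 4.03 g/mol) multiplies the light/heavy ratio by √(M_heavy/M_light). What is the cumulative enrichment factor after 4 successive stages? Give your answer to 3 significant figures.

3.98

Overall factor = α^4 with α = √(4.03/2.02), i.e. (4.03/2.02)^(4/2).
= 1.99505^2 = 3.98.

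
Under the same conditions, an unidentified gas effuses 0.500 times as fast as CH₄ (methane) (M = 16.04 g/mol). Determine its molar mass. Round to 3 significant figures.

Since effusion rate ∝ 1/√M, rate_X/rate_CH₄ = √(M_CH₄/M_X).
0.500 = √(16.04/M_X)
M_X = 16.04 / 0.500² = 16.04 / 0.2500 = 64.2 g/mol

64.2 g/mol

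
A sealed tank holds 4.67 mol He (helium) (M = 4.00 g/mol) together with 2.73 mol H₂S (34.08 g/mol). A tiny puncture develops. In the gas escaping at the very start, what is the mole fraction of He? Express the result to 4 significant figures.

0.8331

Rate_i ∝ x_i/√M_i (Graham's law weighted by mole fraction), so the effusate composition follows n_i/√M_i.
x_He(eff) = (n_He/√M_He) / (n_He/√M_He + n_H₂S/√M_H₂S)
= (4.67/√4.00) / (4.67/√4.00 + 2.73/√34.08) = 2.335/(2.335 + 0.4676) = 0.8331.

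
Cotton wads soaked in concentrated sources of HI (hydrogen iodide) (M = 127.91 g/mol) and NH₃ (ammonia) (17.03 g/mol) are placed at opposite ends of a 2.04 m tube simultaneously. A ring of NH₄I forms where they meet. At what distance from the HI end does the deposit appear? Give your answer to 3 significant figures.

0.545 m

The fronts meet when d_HI + d_NH₃ = L with d_HI/d_NH₃ = √(M_NH₃/M_HI) (Graham's law). Here √(M_NH₃/M_HI) = √(17.03/127.91) = 0.3649.
With d_HI + d_NH₃ = 2.04 m, d_NH₃ = 2.04/(1 + 0.3649) = 1.495 m.
d_HI = 2.04 − 1.495 = 0.545 m.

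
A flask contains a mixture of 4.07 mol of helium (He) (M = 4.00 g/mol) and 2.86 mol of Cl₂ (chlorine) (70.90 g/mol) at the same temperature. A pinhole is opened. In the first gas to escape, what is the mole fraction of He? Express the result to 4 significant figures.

0.8570

Rate_i ∝ x_i/√M_i (Graham's law weighted by mole fraction), so the effusate composition follows n_i/√M_i.
x_He(eff) = (n_He/√M_He) / (n_He/√M_He + n_Cl₂/√M_Cl₂)
= (4.07/√4.00) / (4.07/√4.00 + 2.86/√70.90) = 2.035/(2.035 + 0.3397) = 0.8570.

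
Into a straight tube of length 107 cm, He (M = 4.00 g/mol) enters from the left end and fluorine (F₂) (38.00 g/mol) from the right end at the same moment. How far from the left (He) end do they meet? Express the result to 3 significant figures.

80.8 cm

In equal time, each gas travels a distance ∝ its rate ∝ 1/√M, so d_He/d_F₂ = √(M_F₂/M_He) = √(38.00/4.00) = 3.082.
With d_He + d_F₂ = 107 cm, d_F₂ = 107/(1 + 3.082) = 26.21 cm.
d_He = 107 − 26.21 = 80.8 cm.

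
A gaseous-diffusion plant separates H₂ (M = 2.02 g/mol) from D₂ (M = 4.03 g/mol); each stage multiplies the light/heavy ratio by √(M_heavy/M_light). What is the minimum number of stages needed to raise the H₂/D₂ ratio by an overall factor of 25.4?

With α = √(4.03/2.02) per stage, ln α = ½ ln(1.99505) = 0.3453.
Need α^N ≥ 25.4 ⇒ N ≥ ln(25.4) / ln α = 3.235 / 0.3453 = 9.37.
So at least 10 stages are needed.

10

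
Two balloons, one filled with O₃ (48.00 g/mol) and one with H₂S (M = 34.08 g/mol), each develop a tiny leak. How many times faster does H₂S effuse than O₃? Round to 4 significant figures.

Using Graham's law: rate_H₂S/rate_O₃ = √(M_O₃/M_H₂S) = √(48.00/34.08) = √1.408 = 1.187.

1.187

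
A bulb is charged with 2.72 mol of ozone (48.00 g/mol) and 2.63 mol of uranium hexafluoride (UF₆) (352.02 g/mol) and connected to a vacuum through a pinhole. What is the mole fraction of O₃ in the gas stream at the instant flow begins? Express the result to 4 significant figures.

Each component's effusion rate ∝ (its partial pressure)·(1/√M) ∝ n_i/√M_i.
x_O₃(eff) = (n_O₃/√M_O₃) / (n_O₃/√M_O₃ + n_UF₆/√M_UF₆)
= (2.72/√48.00) / (2.72/√48.00 + 2.63/√352.02) = 0.3926/(0.3926 + 0.1402) = 0.7369.

0.7369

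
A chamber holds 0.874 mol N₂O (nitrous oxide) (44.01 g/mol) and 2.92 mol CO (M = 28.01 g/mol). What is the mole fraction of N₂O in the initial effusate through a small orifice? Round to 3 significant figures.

0.193

Effusion rate of each component ∝ n_i/√M_i (partial pressure × 1/√M).
x_N₂O(eff) = (n_N₂O/√M_N₂O) / (n_N₂O/√M_N₂O + n_CO/√M_CO)
= (0.874/√44.01) / (0.874/√44.01 + 2.92/√28.01) = 0.1317/(0.1317 + 0.5517) = 0.193.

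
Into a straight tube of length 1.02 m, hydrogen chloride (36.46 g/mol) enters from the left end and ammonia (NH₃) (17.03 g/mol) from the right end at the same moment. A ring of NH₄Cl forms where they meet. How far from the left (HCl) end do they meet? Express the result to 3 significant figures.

Distances travelled in equal time are proportional to diffusion rates, so d_HCl/d_NH₃ = √(M_NH₃/M_HCl) = √(17.03/36.46) = 0.6834.
With d_HCl + d_NH₃ = 1.02 m, d_NH₃ = 1.02/(1 + 0.6834) = 0.6059 m.
d_HCl = 1.02 − 0.6059 = 0.414 m.

0.414 m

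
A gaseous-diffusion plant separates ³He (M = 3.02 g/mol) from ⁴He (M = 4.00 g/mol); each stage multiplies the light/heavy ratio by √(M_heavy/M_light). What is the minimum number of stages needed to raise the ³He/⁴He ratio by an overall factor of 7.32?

With α = √(4.00/3.02) per stage, ln α = ½ ln(1.32450) = 0.1405.
Need α^N ≥ 7.32 ⇒ N ≥ ln(7.32) / ln α = 1.991 / 0.1405 = 14.17.
So at least 15 stages are needed.

15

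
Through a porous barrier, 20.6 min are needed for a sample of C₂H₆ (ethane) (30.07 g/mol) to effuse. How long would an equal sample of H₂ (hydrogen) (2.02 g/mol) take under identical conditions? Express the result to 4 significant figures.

From Graham's law, t_H₂/t_C₂H₆ = √(M_H₂/M_C₂H₆) = √(2.02/30.07) = √0.06718 = 0.2592.
So the time for H₂ is 20.6 × 0.2592 = 5.339 min.

5.339 min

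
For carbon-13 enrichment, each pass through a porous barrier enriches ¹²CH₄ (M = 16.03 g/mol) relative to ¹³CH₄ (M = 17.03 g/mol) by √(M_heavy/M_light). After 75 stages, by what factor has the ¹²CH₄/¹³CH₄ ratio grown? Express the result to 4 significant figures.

Overall factor = α^75 with α = √(17.03/16.03), i.e. (17.03/16.03)^(75/2).
= 1.06238^(75/2) = 9.673.

9.673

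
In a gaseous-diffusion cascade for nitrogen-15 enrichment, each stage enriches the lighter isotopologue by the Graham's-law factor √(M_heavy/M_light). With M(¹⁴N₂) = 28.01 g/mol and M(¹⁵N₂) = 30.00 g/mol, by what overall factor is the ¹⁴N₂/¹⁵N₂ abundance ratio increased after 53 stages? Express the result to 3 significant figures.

The single-stage factor is √(M_heavy/M_light), so 53 stages give [√(30.00/28.01)]^53 = (30.00/28.01)^(53/2).
= 1.07105^(53/2) = 6.16.

6.16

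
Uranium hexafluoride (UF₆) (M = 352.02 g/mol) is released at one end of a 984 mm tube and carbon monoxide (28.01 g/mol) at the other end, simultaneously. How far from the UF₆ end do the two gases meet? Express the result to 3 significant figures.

216 mm

Graham's law gives d_UF₆/d_CO = rate_UF₆/rate_CO = √(M_CO/M_UF₆) = √(28.01/352.02) = 0.2821.
With d_UF₆ + d_CO = 984 mm, d_CO = 984/(1 + 0.2821) = 767.5 mm.
d_UF₆ = 984 − 767.5 = 216 mm.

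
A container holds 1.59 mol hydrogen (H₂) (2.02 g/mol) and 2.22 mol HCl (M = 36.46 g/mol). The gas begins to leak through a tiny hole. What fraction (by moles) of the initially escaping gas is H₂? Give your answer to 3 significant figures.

0.753

Rate_i ∝ x_i/√M_i (Graham's law weighted by mole fraction), so the effusate composition follows n_i/√M_i.
Mole fraction of H₂ in the effusate = (n_H₂/√M_H₂) / (n_H₂/√M_H₂ + n_HCl/√M_HCl)
= (1.59/√2.02) / (1.59/√2.02 + 2.22/√36.46) = 1.119/(1.119 + 0.3677) = 0.753.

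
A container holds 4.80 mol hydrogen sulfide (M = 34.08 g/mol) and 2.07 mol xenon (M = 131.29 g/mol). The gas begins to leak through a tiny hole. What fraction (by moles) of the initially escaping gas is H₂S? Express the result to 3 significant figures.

Effusion rate of each component ∝ n_i/√M_i (partial pressure × 1/√M).
So x_H₂S in the escaping gas = (n_H₂S/√M_H₂S) / Σ(n_i/√M_i)
= (4.80/√34.08) / (4.80/√34.08 + 2.07/√131.29) = 0.8222/(0.8222 + 0.1807) = 0.820.

0.820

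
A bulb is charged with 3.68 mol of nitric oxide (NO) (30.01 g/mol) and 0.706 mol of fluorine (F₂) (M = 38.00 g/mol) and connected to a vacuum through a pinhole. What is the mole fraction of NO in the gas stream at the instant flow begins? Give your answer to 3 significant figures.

0.854

Rate_i ∝ x_i/√M_i (Graham's law weighted by mole fraction), so the effusate composition follows n_i/√M_i.
Mole fraction of NO in the effusate = (n_NO/√M_NO) / (n_NO/√M_NO + n_F₂/√M_F₂)
= (3.68/√30.01) / (3.68/√30.01 + 0.706/√38.00) = 0.6718/(0.6718 + 0.1145) = 0.854.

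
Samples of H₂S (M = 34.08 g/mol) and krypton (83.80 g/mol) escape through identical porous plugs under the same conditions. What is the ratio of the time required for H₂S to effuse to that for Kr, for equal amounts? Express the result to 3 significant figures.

0.638

From Graham's law, t_H₂S/t_Kr = √(M_H₂S/M_Kr) = √(34.08/83.80) = √0.4067 = 0.638.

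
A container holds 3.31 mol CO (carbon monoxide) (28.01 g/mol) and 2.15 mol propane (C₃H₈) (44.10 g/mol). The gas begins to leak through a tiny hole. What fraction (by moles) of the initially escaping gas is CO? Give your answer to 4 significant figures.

Effusion rate of each component ∝ n_i/√M_i (partial pressure × 1/√M).
So x_CO in the escaping gas = (n_CO/√M_CO) / Σ(n_i/√M_i)
= (3.31/√28.01) / (3.31/√28.01 + 2.15/√44.10) = 0.6254/(0.6254 + 0.3238) = 0.6589.

0.6589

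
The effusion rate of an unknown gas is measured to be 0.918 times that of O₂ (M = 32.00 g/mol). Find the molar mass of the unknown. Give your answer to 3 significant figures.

Since effusion rate ∝ 1/√M, rate_X/rate_O₂ = √(M_O₂/M_X).
0.918 = √(32.00/M_X)
M_X = 32.00 / 0.918² = 32.00 / 0.8427 = 38.0 g/mol

38.0 g/mol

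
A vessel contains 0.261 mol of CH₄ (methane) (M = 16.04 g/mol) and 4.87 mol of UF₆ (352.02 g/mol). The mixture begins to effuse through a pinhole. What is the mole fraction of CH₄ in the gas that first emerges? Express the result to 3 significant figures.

0.201

Effusion rate of each component ∝ n_i/√M_i (partial pressure × 1/√M).
x_CH₄(eff) = (n_CH₄/√M_CH₄) / (n_CH₄/√M_CH₄ + n_UF₆/√M_UF₆)
= (0.261/√16.04) / (0.261/√16.04 + 4.87/√352.02) = 0.06517/(0.06517 + 0.2596) = 0.201.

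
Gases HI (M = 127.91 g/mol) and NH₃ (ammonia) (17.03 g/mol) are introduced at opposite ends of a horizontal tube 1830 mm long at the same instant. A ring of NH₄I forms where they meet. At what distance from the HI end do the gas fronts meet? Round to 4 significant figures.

489.2 mm

Graham's law gives d_HI/d_NH₃ = rate_HI/rate_NH₃ = √(M_NH₃/M_HI) = √(17.03/127.91) = 0.3649.
With d_HI + d_NH₃ = 1830 mm, d_NH₃ = 1830/(1 + 0.3649) = 1341 mm.
d_HI = 1830 − 1341 = 489.2 mm.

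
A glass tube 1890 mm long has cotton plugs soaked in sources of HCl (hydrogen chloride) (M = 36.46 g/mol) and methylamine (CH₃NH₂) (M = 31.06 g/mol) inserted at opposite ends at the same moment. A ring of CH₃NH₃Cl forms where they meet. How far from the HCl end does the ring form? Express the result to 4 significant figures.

In equal time, each gas travels a distance ∝ its rate ∝ 1/√M, so d_HCl/d_CH₃NH₂ = √(M_CH₃NH₂/M_HCl) = √(31.06/36.46) = 0.9230.
With d_HCl + d_CH₃NH₂ = 1890 mm, d_CH₃NH₂ = 1890/(1 + 0.9230) = 982.8 mm.
d_HCl = 1890 − 982.8 = 907.2 mm.

907.2 mm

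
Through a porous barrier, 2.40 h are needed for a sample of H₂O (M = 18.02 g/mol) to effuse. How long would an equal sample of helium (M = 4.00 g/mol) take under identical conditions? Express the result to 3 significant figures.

1.13 h

Since effusion rate ∝ 1/√M, t_He/t_H₂O = √(M_He/M_H₂O) = √(4.00/18.02) = √0.2220 = 0.4711.
So the time for He is 2.40 × 0.4711 = 1.13 h.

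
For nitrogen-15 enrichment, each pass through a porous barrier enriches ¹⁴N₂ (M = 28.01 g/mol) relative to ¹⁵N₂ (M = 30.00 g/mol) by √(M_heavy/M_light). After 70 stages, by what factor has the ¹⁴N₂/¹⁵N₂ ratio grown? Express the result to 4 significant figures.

11.05

After 70 stages the ratio has grown by (√(30.00/28.01))^70 = (30.00/28.01)^(70/2).
= 1.07105^35 = 11.05.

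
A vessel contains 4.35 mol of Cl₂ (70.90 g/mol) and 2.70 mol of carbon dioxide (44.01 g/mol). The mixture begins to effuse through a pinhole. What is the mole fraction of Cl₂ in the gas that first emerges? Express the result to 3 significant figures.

0.559

The effusion rate of species i is ∝ p_i/√M_i ∝ n_i/√M_i.
So x_Cl₂ in the escaping gas = (n_Cl₂/√M_Cl₂) / Σ(n_i/√M_i)
= (4.35/√70.90) / (4.35/√70.90 + 2.70/√44.01) = 0.5166/(0.5166 + 0.4070) = 0.559.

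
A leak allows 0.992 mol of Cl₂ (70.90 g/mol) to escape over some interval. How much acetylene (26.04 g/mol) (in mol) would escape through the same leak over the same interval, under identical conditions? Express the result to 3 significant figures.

Since effusion rate ∝ 1/√M, rate_C₂H₂/rate_Cl₂ = √(M_Cl₂/M_C₂H₂) = √(70.90/26.04) = √2.723 = 1.650.
So the amount for C₂H₂ is 0.992 × 1.650 = 1.64 mol.

1.64 mol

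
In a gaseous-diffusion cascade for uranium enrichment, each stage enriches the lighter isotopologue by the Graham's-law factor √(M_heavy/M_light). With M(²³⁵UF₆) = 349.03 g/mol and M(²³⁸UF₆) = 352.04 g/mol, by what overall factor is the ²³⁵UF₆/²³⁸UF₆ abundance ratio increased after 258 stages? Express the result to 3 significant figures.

The single-stage factor is √(M_heavy/M_light), so 258 stages give [√(352.04/349.03)]^258 = (352.04/349.03)^(258/2).
= 1.00862^129 = 3.03.

3.03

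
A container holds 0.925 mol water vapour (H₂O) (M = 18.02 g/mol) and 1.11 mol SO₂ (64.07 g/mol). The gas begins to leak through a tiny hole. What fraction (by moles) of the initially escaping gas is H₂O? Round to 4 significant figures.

0.6111

Effusion rate of each component ∝ n_i/√M_i (partial pressure × 1/√M).
x_H₂O(eff) = (n_H₂O/√M_H₂O) / (n_H₂O/√M_H₂O + n_SO₂/√M_SO₂)
= (0.925/√18.02) / (0.925/√18.02 + 1.11/√64.07) = 0.2179/(0.2179 + 0.1387) = 0.6111.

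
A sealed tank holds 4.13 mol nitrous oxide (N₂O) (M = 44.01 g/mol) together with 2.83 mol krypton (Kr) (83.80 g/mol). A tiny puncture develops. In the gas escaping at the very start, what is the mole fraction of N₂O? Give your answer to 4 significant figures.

0.6682

The effusion rate of species i is ∝ p_i/√M_i ∝ n_i/√M_i.
Mole fraction of N₂O in the effusate = (n_N₂O/√M_N₂O) / (n_N₂O/√M_N₂O + n_Kr/√M_Kr)
= (4.13/√44.01) / (4.13/√44.01 + 2.83/√83.80) = 0.6226/(0.6226 + 0.3091) = 0.6682.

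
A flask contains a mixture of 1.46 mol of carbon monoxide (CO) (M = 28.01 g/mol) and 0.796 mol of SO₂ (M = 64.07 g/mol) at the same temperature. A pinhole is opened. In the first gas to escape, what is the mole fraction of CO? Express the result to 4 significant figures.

Effusion rate of each component ∝ n_i/√M_i (partial pressure × 1/√M).
Mole fraction of CO in the effusate = (n_CO/√M_CO) / (n_CO/√M_CO + n_SO₂/√M_SO₂)
= (1.46/√28.01) / (1.46/√28.01 + 0.796/√64.07) = 0.2759/(0.2759 + 0.09945) = 0.7350.

0.7350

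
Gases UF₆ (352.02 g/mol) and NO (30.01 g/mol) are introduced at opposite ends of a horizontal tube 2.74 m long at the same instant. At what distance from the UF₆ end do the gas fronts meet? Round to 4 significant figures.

Distances travelled in equal time are proportional to diffusion rates, so d_UF₆/d_NO = √(M_NO/M_UF₆) = √(30.01/352.02) = 0.2920.
With d_UF₆ + d_NO = 2.74 m, d_NO = 2.74/(1 + 0.2920) = 2.121 m.
d_UF₆ = 2.74 − 2.121 = 0.6192 m.

0.6192 m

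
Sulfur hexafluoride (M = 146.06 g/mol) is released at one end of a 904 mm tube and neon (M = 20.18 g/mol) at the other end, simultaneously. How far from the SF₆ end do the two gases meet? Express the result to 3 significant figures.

The fronts meet when d_SF₆ + d_Ne = L with d_SF₆/d_Ne = √(M_Ne/M_SF₆) (Graham's law). Here √(M_Ne/M_SF₆) = √(20.18/146.06) = 0.3717.
With d_SF₆ + d_Ne = 904 mm, d_Ne = 904/(1 + 0.3717) = 659.0 mm.
d_SF₆ = 904 − 659.0 = 245 mm.

245 mm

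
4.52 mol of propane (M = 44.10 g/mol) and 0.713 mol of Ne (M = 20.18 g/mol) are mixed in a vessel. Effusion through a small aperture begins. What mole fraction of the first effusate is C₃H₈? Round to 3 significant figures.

0.811

The effusion rate of species i is ∝ p_i/√M_i ∝ n_i/√M_i.
So x_C₃H₈ in the escaping gas = (n_C₃H₈/√M_C₃H₈) / Σ(n_i/√M_i)
= (4.52/√44.10) / (4.52/√44.10 + 0.713/√20.18) = 0.6806/(0.6806 + 0.1587) = 0.811.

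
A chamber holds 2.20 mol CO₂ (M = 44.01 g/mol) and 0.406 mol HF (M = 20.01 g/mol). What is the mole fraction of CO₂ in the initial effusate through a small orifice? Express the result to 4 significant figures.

0.7851

Rate_i ∝ x_i/√M_i (Graham's law weighted by mole fraction), so the effusate composition follows n_i/√M_i.
Mole fraction of CO₂ in the effusate = (n_CO₂/√M_CO₂) / (n_CO₂/√M_CO₂ + n_HF/√M_HF)
= (2.20/√44.01) / (2.20/√44.01 + 0.406/√20.01) = 0.3316/(0.3316 + 0.09076) = 0.7851.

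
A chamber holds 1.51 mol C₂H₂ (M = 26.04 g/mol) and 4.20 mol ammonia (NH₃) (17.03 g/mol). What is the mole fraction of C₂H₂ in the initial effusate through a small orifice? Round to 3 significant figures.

0.225

Rate_i ∝ x_i/√M_i (Graham's law weighted by mole fraction), so the effusate composition follows n_i/√M_i.
x_C₂H₂(eff) = (n_C₂H₂/√M_C₂H₂) / (n_C₂H₂/√M_C₂H₂ + n_NH₃/√M_NH₃)
= (1.51/√26.04) / (1.51/√26.04 + 4.20/√17.03) = 0.2959/(0.2959 + 1.018) = 0.225.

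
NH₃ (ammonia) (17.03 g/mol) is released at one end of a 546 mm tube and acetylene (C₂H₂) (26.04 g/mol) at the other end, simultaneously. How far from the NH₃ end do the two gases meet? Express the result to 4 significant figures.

The fronts meet when d_NH₃ + d_C₂H₂ = L with d_NH₃/d_C₂H₂ = √(M_C₂H₂/M_NH₃) (Graham's law). Here √(M_C₂H₂/M_NH₃) = √(26.04/17.03) = 1.237.
With d_NH₃ + d_C₂H₂ = 546 mm, d_C₂H₂ = 546/(1 + 1.237) = 244.1 mm.
d_NH₃ = 546 − 244.1 = 301.9 mm.

301.9 mm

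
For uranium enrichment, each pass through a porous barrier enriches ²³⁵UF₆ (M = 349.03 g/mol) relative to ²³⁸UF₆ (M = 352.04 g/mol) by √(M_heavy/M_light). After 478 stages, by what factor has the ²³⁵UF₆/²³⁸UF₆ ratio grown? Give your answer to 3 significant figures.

Each stage multiplies the ratio by α = √(352.04/349.03), so after 478 stages the overall factor is α^478 = (352.04/349.03)^(478/2).
= 1.00862^239 = 7.79.

7.79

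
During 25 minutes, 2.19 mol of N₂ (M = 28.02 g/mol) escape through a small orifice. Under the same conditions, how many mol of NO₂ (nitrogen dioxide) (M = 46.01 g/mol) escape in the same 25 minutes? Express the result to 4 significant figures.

Since effusion rate ∝ 1/√M, rate_NO₂/rate_N₂ = √(M_N₂/M_NO₂) = √(28.02/46.01) = √0.6090 = 0.7804.
So the amount for NO₂ is 2.19 × 0.7804 = 1.709 mol.

1.709 mol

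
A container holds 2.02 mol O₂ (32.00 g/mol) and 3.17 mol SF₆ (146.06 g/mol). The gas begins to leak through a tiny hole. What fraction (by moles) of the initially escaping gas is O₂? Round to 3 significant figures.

Each component's effusion rate ∝ (its partial pressure)·(1/√M) ∝ n_i/√M_i.
So x_O₂ in the escaping gas = (n_O₂/√M_O₂) / Σ(n_i/√M_i)
= (2.02/√32.00) / (2.02/√32.00 + 3.17/√146.06) = 0.3571/(0.3571 + 0.2623) = 0.577.

0.577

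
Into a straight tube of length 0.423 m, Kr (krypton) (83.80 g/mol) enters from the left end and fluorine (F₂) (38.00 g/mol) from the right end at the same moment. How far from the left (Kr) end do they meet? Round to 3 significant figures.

The fronts meet when d_Kr + d_F₂ = L with d_Kr/d_F₂ = √(M_F₂/M_Kr) (Graham's law). Here √(M_F₂/M_Kr) = √(38.00/83.80) = 0.6734.
With d_Kr + d_F₂ = 0.423 m, d_F₂ = 0.423/(1 + 0.6734) = 0.2528 m.
d_Kr = 0.423 − 0.2528 = 0.170 m.

0.170 m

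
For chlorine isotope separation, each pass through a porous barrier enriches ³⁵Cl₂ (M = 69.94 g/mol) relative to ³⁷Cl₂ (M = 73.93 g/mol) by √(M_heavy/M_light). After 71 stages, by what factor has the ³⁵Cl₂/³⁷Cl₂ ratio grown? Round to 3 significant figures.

7.17

After 71 stages the ratio has grown by (√(73.93/69.94))^71 = (73.93/69.94)^(71/2).
= 1.05705^(71/2) = 7.17.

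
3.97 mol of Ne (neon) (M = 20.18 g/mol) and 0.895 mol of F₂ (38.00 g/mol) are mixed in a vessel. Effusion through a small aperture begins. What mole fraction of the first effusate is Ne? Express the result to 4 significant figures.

The effusion rate of species i is ∝ p_i/√M_i ∝ n_i/√M_i.
x_Ne(eff) = (n_Ne/√M_Ne) / (n_Ne/√M_Ne + n_F₂/√M_F₂)
= (3.97/√20.18) / (3.97/√20.18 + 0.895/√38.00) = 0.8838/(0.8838 + 0.1452) = 0.8589.

0.8589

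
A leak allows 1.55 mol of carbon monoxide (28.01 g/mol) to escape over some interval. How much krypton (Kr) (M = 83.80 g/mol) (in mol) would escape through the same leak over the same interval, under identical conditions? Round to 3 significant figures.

0.896 mol

Using Graham's law: rate_Kr/rate_CO = √(M_CO/M_Kr) = √(28.01/83.80) = √0.3342 = 0.5781.
So the amount for Kr is 1.55 × 0.5781 = 0.896 mol.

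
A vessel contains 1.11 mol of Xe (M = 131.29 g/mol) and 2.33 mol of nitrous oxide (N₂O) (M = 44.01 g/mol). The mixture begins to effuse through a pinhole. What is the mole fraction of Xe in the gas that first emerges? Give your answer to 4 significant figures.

Rate_i ∝ x_i/√M_i (Graham's law weighted by mole fraction), so the effusate composition follows n_i/√M_i.
x_Xe(eff) = (n_Xe/√M_Xe) / (n_Xe/√M_Xe + n_N₂O/√M_N₂O)
= (1.11/√131.29) / (1.11/√131.29 + 2.33/√44.01) = 0.09687/(0.09687 + 0.3512) = 0.2162.

0.2162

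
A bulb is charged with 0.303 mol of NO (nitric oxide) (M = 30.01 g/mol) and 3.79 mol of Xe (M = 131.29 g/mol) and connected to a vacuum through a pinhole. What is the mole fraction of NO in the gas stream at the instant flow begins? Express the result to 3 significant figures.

The effusion rate of species i is ∝ p_i/√M_i ∝ n_i/√M_i.
Mole fraction of NO in the effusate = (n_NO/√M_NO) / (n_NO/√M_NO + n_Xe/√M_Xe)
= (0.303/√30.01) / (0.303/√30.01 + 3.79/√131.29) = 0.05531/(0.05531 + 0.3308) = 0.143.

0.143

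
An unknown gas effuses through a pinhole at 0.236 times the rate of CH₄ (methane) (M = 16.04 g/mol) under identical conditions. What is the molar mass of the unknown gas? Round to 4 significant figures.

Using Graham's law: rate_X/rate_CH₄ = √(M_CH₄/M_X).
0.236 = √(16.04/M_X)
M_X = 16.04 / 0.236² = 16.04 / 0.05570 = 288.0 g/mol

288.0 g/mol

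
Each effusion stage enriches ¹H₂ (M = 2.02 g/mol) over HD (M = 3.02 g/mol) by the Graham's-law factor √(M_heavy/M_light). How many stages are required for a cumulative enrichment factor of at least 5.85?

Single-stage factor α = √(3.02/2.02), so ln α = ½ ln(1.49505) = 0.2011.
Need α^N ≥ 5.85 ⇒ N ≥ ln(5.85) / ln α = 1.766 / 0.2011 = 8.78.
Minimum whole number of stages: N = 9.

9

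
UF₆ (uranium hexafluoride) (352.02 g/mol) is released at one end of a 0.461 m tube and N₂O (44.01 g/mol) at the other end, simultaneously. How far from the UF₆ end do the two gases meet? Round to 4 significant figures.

The fronts meet when d_UF₆ + d_N₂O = L with d_UF₆/d_N₂O = √(M_N₂O/M_UF₆) (Graham's law). Here √(M_N₂O/M_UF₆) = √(44.01/352.02) = 0.3536.
With d_UF₆ + d_N₂O = 0.461 m, d_N₂O = 0.461/(1 + 0.3536) = 0.3406 m.
d_UF₆ = 0.461 − 0.3406 = 0.1204 m.

0.1204 m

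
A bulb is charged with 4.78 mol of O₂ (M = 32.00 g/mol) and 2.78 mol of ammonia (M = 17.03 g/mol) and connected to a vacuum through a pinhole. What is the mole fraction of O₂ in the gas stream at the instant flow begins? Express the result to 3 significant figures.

0.556

Each component's effusion rate ∝ (its partial pressure)·(1/√M) ∝ n_i/√M_i.
So x_O₂ in the escaping gas = (n_O₂/√M_O₂) / Σ(n_i/√M_i)
= (4.78/√32.00) / (4.78/√32.00 + 2.78/√17.03) = 0.8450/(0.8450 + 0.6737) = 0.556.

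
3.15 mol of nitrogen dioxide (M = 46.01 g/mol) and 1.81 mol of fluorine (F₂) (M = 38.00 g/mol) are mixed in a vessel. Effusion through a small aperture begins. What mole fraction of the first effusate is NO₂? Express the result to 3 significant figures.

0.613

Each component's effusion rate ∝ (its partial pressure)·(1/√M) ∝ n_i/√M_i.
Mole fraction of NO₂ in the effusate = (n_NO₂/√M_NO₂) / (n_NO₂/√M_NO₂ + n_F₂/√M_F₂)
= (3.15/√46.01) / (3.15/√46.01 + 1.81/√38.00) = 0.4644/(0.4644 + 0.2936) = 0.613.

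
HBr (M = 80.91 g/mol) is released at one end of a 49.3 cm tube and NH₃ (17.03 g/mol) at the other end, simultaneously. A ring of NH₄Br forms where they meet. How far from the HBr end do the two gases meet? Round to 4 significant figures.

In equal time, each gas travels a distance ∝ its rate ∝ 1/√M, so d_HBr/d_NH₃ = √(M_NH₃/M_HBr) = √(17.03/80.91) = 0.4588.
With d_HBr + d_NH₃ = 49.3 cm, d_NH₃ = 49.3/(1 + 0.4588) = 33.80 cm.
d_HBr = 49.3 − 33.80 = 15.50 cm.

15.50 cm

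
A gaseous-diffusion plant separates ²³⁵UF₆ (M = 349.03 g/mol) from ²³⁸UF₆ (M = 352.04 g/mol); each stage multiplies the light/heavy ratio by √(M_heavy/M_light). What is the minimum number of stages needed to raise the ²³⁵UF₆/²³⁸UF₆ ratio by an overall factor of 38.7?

Per stage α = (352.04/349.03)^(1/2) = 1.00862^0.5, giving ln α = 0.004293.
Need α^N ≥ 38.7 ⇒ N ≥ ln(38.7) / ln α = 3.656 / 0.004293 = 851.49.
So at least 852 stages are needed.

852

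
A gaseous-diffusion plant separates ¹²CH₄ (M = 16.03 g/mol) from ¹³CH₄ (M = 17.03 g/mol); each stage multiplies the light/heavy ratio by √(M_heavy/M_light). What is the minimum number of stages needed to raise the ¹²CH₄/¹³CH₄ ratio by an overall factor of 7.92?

Per stage α = (17.03/16.03)^(1/2) = 1.06238^0.5, giving ln α = 0.03026.
Need α^N ≥ 7.92 ⇒ N ≥ ln(7.92) / ln α = 2.069 / 0.03026 = 68.39.
Minimum whole number of stages: N = 69.

69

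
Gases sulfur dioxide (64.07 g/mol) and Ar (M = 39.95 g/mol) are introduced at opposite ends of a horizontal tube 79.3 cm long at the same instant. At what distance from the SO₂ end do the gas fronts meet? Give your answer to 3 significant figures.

Distances travelled in equal time are proportional to diffusion rates, so d_SO₂/d_Ar = √(M_Ar/M_SO₂) = √(39.95/64.07) = 0.7896.
With d_SO₂ + d_Ar = 79.3 cm, d_Ar = 79.3/(1 + 0.7896) = 44.31 cm.
d_SO₂ = 79.3 − 44.31 = 35.0 cm.

35.0 cm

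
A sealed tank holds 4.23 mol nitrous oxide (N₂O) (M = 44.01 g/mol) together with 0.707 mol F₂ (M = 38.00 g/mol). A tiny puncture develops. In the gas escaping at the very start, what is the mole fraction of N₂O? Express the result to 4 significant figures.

0.8475

The effusion rate of species i is ∝ p_i/√M_i ∝ n_i/√M_i.
So x_N₂O in the escaping gas = (n_N₂O/√M_N₂O) / Σ(n_i/√M_i)
= (4.23/√44.01) / (4.23/√44.01 + 0.707/√38.00) = 0.6376/(0.6376 + 0.1147) = 0.8475.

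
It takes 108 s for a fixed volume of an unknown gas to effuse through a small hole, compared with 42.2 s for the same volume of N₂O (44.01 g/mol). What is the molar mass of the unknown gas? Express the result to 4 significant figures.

288.3 g/mol

From Graham's law, t_X/t_N₂O = √(M_X/M_N₂O).
108/42.2 = 2.559 = √(M_X/44.01)
M_X = 44.01 × 2.559² = 44.01 × 6.550 = 288.3 g/mol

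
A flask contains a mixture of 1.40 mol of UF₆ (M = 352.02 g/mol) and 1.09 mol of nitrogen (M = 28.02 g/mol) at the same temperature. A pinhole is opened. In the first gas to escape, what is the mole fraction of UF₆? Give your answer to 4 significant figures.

Rate_i ∝ x_i/√M_i (Graham's law weighted by mole fraction), so the effusate composition follows n_i/√M_i.
Mole fraction of UF₆ in the effusate = (n_UF₆/√M_UF₆) / (n_UF₆/√M_UF₆ + n_N₂/√M_N₂)
= (1.40/√352.02) / (1.40/√352.02 + 1.09/√28.02) = 0.07462/(0.07462 + 0.2059) = 0.2660.

0.2660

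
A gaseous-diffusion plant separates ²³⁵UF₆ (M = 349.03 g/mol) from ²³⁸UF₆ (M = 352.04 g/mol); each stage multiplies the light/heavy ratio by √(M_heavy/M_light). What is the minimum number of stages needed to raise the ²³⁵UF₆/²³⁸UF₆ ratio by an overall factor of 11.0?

Single-stage factor α = √(352.04/349.03), so ln α = ½ ln(1.00862) = 0.004293.
Need α^N ≥ 11.0 ⇒ N ≥ ln(11.0) / ln α = 2.398 / 0.004293 = 558.50.
Rounding up, N = 559 stages.

559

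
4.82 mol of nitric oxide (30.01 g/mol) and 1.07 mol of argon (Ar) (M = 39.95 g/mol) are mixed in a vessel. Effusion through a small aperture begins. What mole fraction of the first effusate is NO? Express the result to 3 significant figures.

Effusion rate of each component ∝ n_i/√M_i (partial pressure × 1/√M).
Mole fraction of NO in the effusate = (n_NO/√M_NO) / (n_NO/√M_NO + n_Ar/√M_Ar)
= (4.82/√30.01) / (4.82/√30.01 + 1.07/√39.95) = 0.8799/(0.8799 + 0.1693) = 0.839.

0.839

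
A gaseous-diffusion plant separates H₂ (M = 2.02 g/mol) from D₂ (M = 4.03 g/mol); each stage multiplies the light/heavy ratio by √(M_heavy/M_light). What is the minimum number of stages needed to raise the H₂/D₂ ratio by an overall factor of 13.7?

8

Per stage α = (4.03/2.02)^(1/2) = 1.99505^0.5, giving ln α = 0.3453.
Need α^N ≥ 13.7 ⇒ N ≥ ln(13.7) / ln α = 2.617 / 0.3453 = 7.58.
Rounding up, N = 8 stages.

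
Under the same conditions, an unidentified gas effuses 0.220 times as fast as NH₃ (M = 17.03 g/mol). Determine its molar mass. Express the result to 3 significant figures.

352 g/mol

Since effusion rate ∝ 1/√M, rate_X/rate_NH₃ = √(M_NH₃/M_X).
0.220 = √(17.03/M_X)
M_X = 17.03 / 0.220² = 17.03 / 0.04840 = 352 g/mol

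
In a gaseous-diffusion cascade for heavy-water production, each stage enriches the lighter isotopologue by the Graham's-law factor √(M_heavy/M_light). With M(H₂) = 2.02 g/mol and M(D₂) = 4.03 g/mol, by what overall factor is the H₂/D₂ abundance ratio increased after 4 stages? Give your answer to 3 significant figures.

Overall factor = α^4 with α = √(4.03/2.02), i.e. (4.03/2.02)^(4/2).
= 1.99505^2 = 3.98.

3.98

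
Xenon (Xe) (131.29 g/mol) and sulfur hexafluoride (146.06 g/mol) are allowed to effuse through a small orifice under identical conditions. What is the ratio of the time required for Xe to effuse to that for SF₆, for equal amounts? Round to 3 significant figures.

Since effusion rate ∝ 1/√M, t_Xe/t_SF₆ = √(M_Xe/M_SF₆) = √(131.29/146.06) = √0.8989 = 0.948.

0.948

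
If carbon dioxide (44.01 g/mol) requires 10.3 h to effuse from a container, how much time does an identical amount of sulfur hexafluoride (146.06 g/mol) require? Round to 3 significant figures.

18.8 h

Since effusion rate ∝ 1/√M, t_SF₆/t_CO₂ = √(M_SF₆/M_CO₂) = √(146.06/44.01) = √3.319 = 1.822.
So the time for SF₆ is 10.3 × 1.822 = 18.8 h.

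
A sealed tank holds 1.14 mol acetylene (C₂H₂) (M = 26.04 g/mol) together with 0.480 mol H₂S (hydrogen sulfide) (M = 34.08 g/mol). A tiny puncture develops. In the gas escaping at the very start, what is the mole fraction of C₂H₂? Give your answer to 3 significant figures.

0.731

Rate_i ∝ x_i/√M_i (Graham's law weighted by mole fraction), so the effusate composition follows n_i/√M_i.
So x_C₂H₂ in the escaping gas = (n_C₂H₂/√M_C₂H₂) / Σ(n_i/√M_i)
= (1.14/√26.04) / (1.14/√26.04 + 0.480/√34.08) = 0.2234/(0.2234 + 0.08222) = 0.731.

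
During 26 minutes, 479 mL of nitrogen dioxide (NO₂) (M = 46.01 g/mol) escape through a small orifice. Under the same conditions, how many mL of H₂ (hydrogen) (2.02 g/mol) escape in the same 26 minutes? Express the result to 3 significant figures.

2290 mL

Since effusion rate ∝ 1/√M, rate_H₂/rate_NO₂ = √(M_NO₂/M_H₂) = √(46.01/2.02) = √22.78 = 4.773.
So the volume for H₂ is 479 × 4.773 = 2290 mL.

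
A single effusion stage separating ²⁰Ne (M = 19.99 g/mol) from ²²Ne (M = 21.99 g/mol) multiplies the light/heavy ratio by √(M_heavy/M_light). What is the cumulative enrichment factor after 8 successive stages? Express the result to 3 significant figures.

1.46

Overall factor = α^8 with α = √(21.99/19.99), i.e. (21.99/19.99)^(8/2).
= 1.10005^4 = 1.46.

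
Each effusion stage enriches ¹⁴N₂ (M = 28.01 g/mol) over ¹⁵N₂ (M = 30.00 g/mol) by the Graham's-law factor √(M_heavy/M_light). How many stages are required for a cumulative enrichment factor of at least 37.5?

106

With α = √(30.00/28.01) per stage, ln α = ½ ln(1.07105) = 0.03432.
Need α^N ≥ 37.5 ⇒ N ≥ ln(37.5) / ln α = 3.624 / 0.03432 = 105.61.
So at least 106 stages are needed.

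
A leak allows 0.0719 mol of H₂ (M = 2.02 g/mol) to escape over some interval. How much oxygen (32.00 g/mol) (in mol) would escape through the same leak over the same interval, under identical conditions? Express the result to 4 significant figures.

Graham's law gives rate_O₂/rate_H₂ = √(M_H₂/M_O₂) = √(2.02/32.00) = √0.06313 = 0.2512.
So the amount for O₂ is 0.0719 × 0.2512 = 0.01806 mol.

0.01806 mol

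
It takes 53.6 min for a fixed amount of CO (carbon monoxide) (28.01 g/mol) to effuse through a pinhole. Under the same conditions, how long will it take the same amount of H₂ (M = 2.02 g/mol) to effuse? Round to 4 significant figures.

From Graham's law, t_H₂/t_CO = √(M_H₂/M_CO) = √(2.02/28.01) = √0.07212 = 0.2685.
So the time for H₂ is 53.6 × 0.2685 = 14.39 min.

14.39 min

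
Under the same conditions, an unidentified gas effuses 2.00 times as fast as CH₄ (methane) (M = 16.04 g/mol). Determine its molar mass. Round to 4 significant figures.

4.010 g/mol

Graham's law gives rate_X/rate_CH₄ = √(M_CH₄/M_X).
2.00 = √(16.04/M_X)
M_X = 16.04 / 2.00² = 16.04 / 4.000 = 4.010 g/mol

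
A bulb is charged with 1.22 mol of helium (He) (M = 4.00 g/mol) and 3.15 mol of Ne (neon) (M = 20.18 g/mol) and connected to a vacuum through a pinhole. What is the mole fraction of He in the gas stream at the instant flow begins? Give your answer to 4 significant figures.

0.4652

Rate_i ∝ x_i/√M_i (Graham's law weighted by mole fraction), so the effusate composition follows n_i/√M_i.
x_He(eff) = (n_He/√M_He) / (n_He/√M_He + n_Ne/√M_Ne)
= (1.22/√4.00) / (1.22/√4.00 + 3.15/√20.18) = 0.6100/(0.6100 + 0.7012) = 0.4652.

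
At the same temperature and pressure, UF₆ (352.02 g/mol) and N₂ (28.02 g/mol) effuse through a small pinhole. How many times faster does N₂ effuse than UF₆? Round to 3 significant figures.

3.54

Graham's law gives rate_N₂/rate_UF₆ = √(M_UF₆/M_N₂) = √(352.02/28.02) = √12.56 = 3.54.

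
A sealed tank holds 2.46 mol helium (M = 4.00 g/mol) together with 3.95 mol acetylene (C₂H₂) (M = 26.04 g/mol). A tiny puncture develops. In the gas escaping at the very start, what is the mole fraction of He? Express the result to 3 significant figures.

The effusion rate of species i is ∝ p_i/√M_i ∝ n_i/√M_i.
So x_He in the escaping gas = (n_He/√M_He) / Σ(n_i/√M_i)
= (2.46/√4.00) / (2.46/√4.00 + 3.95/√26.04) = 1.230/(1.230 + 0.7741) = 0.614.

0.614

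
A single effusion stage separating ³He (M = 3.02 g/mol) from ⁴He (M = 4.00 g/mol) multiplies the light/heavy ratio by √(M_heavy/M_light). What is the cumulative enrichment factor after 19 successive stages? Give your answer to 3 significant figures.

The single-stage factor is √(M_heavy/M_light), so 19 stages give [√(4.00/3.02)]^19 = (4.00/3.02)^(19/2).
= 1.32450^(19/2) = 14.4.

14.4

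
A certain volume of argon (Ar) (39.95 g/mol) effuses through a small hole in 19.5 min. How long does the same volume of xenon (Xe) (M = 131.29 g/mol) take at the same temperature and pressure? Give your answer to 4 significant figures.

35.35 min

By Graham's law, t_Xe/t_Ar = √(M_Xe/M_Ar) = √(131.29/39.95) = √3.286 = 1.813.
So the time for Xe is 19.5 × 1.813 = 35.35 min.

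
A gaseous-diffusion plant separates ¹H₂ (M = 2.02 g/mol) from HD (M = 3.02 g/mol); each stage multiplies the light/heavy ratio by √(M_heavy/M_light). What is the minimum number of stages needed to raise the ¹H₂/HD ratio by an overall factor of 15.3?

With α = √(3.02/2.02) per stage, ln α = ½ ln(1.49505) = 0.2011.
Need α^N ≥ 15.3 ⇒ N ≥ ln(15.3) / ln α = 2.728 / 0.2011 = 13.57.
Minimum whole number of stages: N = 14.

14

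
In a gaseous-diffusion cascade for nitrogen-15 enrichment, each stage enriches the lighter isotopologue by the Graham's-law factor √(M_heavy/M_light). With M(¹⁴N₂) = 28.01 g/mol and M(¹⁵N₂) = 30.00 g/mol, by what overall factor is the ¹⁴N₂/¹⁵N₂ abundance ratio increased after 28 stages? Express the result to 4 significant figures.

Overall factor = α^28 with α = √(30.00/28.01), i.e. (30.00/28.01)^(28/2).
= 1.07105^14 = 2.614.

2.614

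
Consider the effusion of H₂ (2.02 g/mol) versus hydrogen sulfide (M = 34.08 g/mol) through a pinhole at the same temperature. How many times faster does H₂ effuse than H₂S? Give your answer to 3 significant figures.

Using Graham's law: rate_H₂/rate_H₂S = √(M_H₂S/M_H₂) = √(34.08/2.02) = √16.87 = 4.11.

4.11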